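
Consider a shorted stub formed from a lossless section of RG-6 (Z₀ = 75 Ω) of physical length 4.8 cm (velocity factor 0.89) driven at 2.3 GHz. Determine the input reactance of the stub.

X_in ≈ -45.3 Ω (capacitive)

λ = v/f = 0.89·c / 2.3 GHz = 0.116 m
βl = 2π·l/λ = 2π × 0.413 = 149°
tan(βl) = -0.604
For a shorted stub, Z_in = jZ_0·tan(βl)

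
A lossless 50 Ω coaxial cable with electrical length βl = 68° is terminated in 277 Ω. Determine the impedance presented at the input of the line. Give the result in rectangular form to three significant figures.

tan(βl) = tan(68°) = 2.48
Z_in = Z_0·(Z_L + jZ_0·tanβl)/(Z_0 + jZ_L·tanβl)
     = 50·(277 + j124)/(50 + j686)

Z_in ≈ 10.4 − j19.4 Ω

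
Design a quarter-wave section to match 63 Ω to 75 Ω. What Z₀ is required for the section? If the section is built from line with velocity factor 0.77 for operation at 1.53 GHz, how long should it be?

Z_qwt ≈ 68.7 Ω; length ≈ 3.77 cm

Z_qwt = √(Z_0·R_L) = √(75 × 63) = √4725
λ = 0.77·c/f = 0.151 m, so l = λ/4 = 0.0377 m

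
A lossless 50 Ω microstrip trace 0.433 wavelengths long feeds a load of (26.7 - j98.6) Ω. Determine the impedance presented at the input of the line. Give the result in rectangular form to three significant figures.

βl = 2π × 0.433 = 156°
tan(βl) = tan(156°) = -0.448
Z_in = Z_0·(Z_L + jZ_0·tanβl)/(Z_0 + jZ_L·tanβl)
     = 50·(26.7 − j121)/(5.85 − j12)

Z_in ≈ 452 − j110 Ω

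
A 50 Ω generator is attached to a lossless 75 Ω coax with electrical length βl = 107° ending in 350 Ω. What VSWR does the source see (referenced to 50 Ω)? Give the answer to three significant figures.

VSWR ≈ 3.46

tan(βl) = -3.27
Z_in = Z_0·(Z_L + jZ_0·tanβl)/(Z_0 + jZ_L·tanβl) = 17.5 + j21.8 Ω
Γ_s = (Z_in − Z_s)/(Z_in + Z_s) = (-32.5 + j21.8)/(67.5 + j21.8), |Γ_s| = 0.552
VSWR = (1 + |Γ_s|)/(1 − |Γ_s|)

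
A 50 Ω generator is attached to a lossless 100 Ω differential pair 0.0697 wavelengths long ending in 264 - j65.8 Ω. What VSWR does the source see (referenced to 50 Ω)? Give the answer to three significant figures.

VSWR ≈ 4.64

βl = 2π × 0.0697 = 25.1°
tan(βl) = 0.468
Z_in = Z_0·(Z_L + jZ_0·tanβl)/(Z_0 + jZ_L·tanβl) = 99.4 − j108 Ω
Γ_s = (Z_in − Z_s)/(Z_in + Z_s) = (49.4 − j108)/(149 − j108), |Γ_s| = 0.645
VSWR = (1 + |Γ_s|)/(1 − |Γ_s|)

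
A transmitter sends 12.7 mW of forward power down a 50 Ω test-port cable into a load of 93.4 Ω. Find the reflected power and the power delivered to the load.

P_reflected ≈ 1.16 mW; P_delivered ≈ 11.5 mW

Γ = (93.4 − 50)/(93.4 + 50) = 0.303
|Γ|² = 0.0916
P_refl = |Γ|²·P_inc = 1.16 mW, P_del = (1 − |Γ|²)·P_inc = 11.5 mW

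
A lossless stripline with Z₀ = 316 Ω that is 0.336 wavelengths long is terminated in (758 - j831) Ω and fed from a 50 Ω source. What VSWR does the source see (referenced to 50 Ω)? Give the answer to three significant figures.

VSWR ≈ 17.3

βl = 2π × 0.336 = 121°
tan(βl) = -1.67
Z_in = Z_0·(Z_L + jZ_0·tanβl)/(Z_0 + jZ_L·tanβl) = 104 + j278 Ω
Γ_s = (Z_in − Z_s)/(Z_in + Z_s) = (54.4 + j278)/(154 + j278), |Γ_s| = 0.891
VSWR = (1 + |Γ_s|)/(1 − |Γ_s|)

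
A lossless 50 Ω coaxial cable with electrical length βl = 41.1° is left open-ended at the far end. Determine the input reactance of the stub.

tan(βl) = 0.872
For an open-ended stub, Z_in = −jZ_0·cot(βl) = −jZ_0/tan(βl)

X_in ≈ -57.3 Ω (capacitive)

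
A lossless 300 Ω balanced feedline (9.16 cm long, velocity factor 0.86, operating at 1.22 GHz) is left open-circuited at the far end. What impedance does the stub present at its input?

Z_in ≈ +j672 Ω

λ = v/f = 0.86·c / 1.22 GHz = 0.211 m
βl = 2π·l/λ = 2π × 0.433 = 156°
tan(βl) = -0.447
For an open-circuited stub, Z_in = −jZ_0·cot(βl) = −jZ_0/tan(βl)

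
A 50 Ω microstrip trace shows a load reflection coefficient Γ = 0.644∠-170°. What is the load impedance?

Z_L ≈ 10.9 − j4.17 Ω

Z_L = Z_0·(1 + Γ)/(1 − Γ) = 50·(0.366 − j0.112)/(1.63 + j0.112)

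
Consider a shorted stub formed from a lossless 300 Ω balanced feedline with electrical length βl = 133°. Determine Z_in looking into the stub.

tan(βl) = -1.07
For a shorted stub, Z_in = jZ_0·tan(βl)

Z_in ≈ −j322 Ω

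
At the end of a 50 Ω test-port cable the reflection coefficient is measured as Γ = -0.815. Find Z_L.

Z_L ≈ 5.1 Ω

Z_L = Z_0·(1 + Γ)/(1 − Γ) = 50·(0.185)/(1.81)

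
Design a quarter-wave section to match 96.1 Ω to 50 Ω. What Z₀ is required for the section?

Z_qwt ≈ 69.3 Ω

Z_qwt = √(Z_0·R_L) = √(50 × 96.1) = √4805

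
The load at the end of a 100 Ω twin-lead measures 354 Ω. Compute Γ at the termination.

Γ = 0.559

Γ = (Z_L − Z_0)/(Z_L + Z_0) = (354 − 100)/(354 + 100) = 254/454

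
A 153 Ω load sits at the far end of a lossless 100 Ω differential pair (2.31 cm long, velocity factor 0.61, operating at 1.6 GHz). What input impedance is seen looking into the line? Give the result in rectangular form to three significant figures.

Z_in ≈ 68.8 − j17.1 Ω

λ = v/f = 0.61·c / 1.6 GHz = 0.114 m
βl = 2π·l/λ = 2π × 0.202 = 72.7°
tan(βl) = tan(72.7°) = 3.21
Z_in = Z_0·(Z_L + jZ_0·tanβl)/(Z_0 + jZ_L·tanβl)
     = 100·(153 + j321)/(100 + j491)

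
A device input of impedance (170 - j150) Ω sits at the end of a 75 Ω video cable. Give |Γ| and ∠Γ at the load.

Γ ≈ 0.618 ∠ -26.2°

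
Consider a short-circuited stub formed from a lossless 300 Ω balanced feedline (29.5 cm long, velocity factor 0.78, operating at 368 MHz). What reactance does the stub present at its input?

X_in ≈ -69.2 Ω (capacitive)

λ = v/f = 0.78·c / 368 MHz = 0.636 m
βl = 2π·l/λ = 2π × 0.464 = 167°
tan(βl) = -0.231
For a short-circuited stub, Z_in = jZ_0·tan(βl)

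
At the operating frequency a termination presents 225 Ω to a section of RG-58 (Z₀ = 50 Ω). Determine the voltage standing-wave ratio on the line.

For a purely resistive load, VSWR = R_L/Z_0 or Z_0/R_L (whichever > 1) = 225/50

VSWR ≈ 4.5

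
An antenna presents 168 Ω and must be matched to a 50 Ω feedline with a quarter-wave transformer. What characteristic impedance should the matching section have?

Z_qwt ≈ 91.7 Ω

Z_qwt = √(Z_0·R_L) = √(50 × 168) = √8400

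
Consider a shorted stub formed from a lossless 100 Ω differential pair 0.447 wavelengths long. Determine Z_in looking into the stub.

Z_in ≈ −j34.6 Ω

βl = 2π × 0.447 = 161°
tan(βl) = -0.346
For a shorted stub, Z_in = jZ_0·tan(βl)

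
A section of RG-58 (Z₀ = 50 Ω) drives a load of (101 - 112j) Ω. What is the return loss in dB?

RL ≈ 3.68 dB

Γ = (51 − j112)/(151 − j112), |Γ| = 0.655
RL = −20·log₁₀|Γ| = −20·log₁₀(0.655)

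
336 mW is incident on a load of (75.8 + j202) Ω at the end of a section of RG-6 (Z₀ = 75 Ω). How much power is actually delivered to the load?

|Γ| = |(0.8 + j202)/(150.8 + j202)| = 0.801
|Γ|² = 0.642
P_refl = |Γ|²·P_inc = 216 mW, P_del = (1 − |Γ|²)·P_inc = 120 mW

P_delivered ≈ 120 mW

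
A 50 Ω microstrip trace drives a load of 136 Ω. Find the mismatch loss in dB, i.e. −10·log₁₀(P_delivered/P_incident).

mismatch loss ≈ 1.04 dB

Γ = (136 − 50)/(136 + 50) = 0.462
|Γ|² = 0.214, so P_del/P_inc = 1 − |Γ|² = 0.786
ML = −10·log₁₀(1 − |Γ|²)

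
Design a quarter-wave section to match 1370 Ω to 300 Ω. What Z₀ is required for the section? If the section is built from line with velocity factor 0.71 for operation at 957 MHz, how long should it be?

Z_qwt ≈ 641 Ω; length ≈ 5.56 cm

Z_qwt = √(Z_0·R_L) = √(300 × 1370) = √411000
λ = 0.71·c/f = 0.223 m, so l = λ/4 = 0.0556 m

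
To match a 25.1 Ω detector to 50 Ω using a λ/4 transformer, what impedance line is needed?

Z_qwt = √(Z_0·R_L) = √(50 × 25.1) = √1255

Z_qwt ≈ 35.4 Ω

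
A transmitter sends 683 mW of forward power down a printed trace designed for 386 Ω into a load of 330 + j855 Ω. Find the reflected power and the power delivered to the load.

P_reflected ≈ 403 mW; P_delivered ≈ 280 mW

|Γ| = |(-56 + j855)/(716 + j855)| = 0.768
|Γ|² = 0.59
P_refl = |Γ|²·P_inc = 403 mW, P_del = (1 − |Γ|²)·P_inc = 280 mW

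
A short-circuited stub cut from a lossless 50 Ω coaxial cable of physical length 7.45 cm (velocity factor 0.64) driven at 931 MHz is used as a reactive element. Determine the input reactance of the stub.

X_in ≈ -59.5 Ω (capacitive)

λ = v/f = 0.64·c / 931 MHz = 0.206 m
βl = 2π·l/λ = 2π × 0.361 = 130°
tan(βl) = -1.19
For a short-circuited stub, Z_in = jZ_0·tan(βl)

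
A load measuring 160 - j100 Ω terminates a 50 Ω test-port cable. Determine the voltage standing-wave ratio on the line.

Γ = (Z_L − Z_0)/(Z_L + Z_0) = (110 − j100)/(210 − j100)
|Γ| = 149/233 = 0.639
VSWR = (1 + |Γ|)/(1 − |Γ|) = 1.64/0.361

VSWR ≈ 4.54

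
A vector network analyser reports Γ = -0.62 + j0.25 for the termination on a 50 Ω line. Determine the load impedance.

Z_L ≈ 10.3 + j9.3 Ω

Z_L = Z_0·(1 + Γ)/(1 − Γ) = 50·(0.38 + j0.25)/(1.62 − j0.25)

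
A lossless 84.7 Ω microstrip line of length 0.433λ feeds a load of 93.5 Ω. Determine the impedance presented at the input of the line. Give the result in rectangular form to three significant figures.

βl = 2π × 0.433 = 156°
tan(βl) = tan(156°) = -0.448
Z_in = Z_0·(Z_L + jZ_0·tanβl)/(Z_0 + jZ_L·tanβl)
     = 84.7·(93.5 − j37.9)/(84.7 − j41.9)

Z_in ≈ 90.2 + j6.66 Ω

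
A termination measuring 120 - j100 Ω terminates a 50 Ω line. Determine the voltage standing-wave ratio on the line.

VSWR ≈ 4.25

Γ = (Z_L − Z_0)/(Z_L + Z_0) = (70 − j100)/(170 − j100)
|Γ| = 122/197 = 0.619
VSWR = (1 + |Γ|)/(1 − |Γ|) = 1.62/0.381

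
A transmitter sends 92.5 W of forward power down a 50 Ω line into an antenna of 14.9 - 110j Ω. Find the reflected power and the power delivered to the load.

|Γ| = |(-35.1 − j110)/(64.9 − j110)| = 0.904
|Γ|² = 0.817
P_refl = |Γ|²·P_inc = 75.6 W, P_del = (1 − |Γ|²)·P_inc = 16.9 W

P_reflected ≈ 75.6 W; P_delivered ≈ 16.9 W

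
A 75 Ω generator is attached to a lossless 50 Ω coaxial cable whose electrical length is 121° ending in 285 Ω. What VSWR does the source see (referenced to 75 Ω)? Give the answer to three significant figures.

VSWR ≈ 7.31

tan(βl) = -1.66
Z_in = Z_0·(Z_L + jZ_0·tanβl)/(Z_0 + jZ_L·tanβl) = 11.8 + j28.8 Ω
Γ_s = (Z_in − Z_s)/(Z_in + Z_s) = (-63.2 + j28.8)/(86.8 + j28.8), |Γ_s| = 0.759
VSWR = (1 + |Γ_s|)/(1 − |Γ_s|)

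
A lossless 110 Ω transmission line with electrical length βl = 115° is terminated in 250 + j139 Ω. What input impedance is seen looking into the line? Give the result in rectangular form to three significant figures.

tan(βl) = tan(115°) = -2.14
Z_in = Z_0·(Z_L + jZ_0·tanβl)/(Z_0 + jZ_L·tanβl)
     = 110·(250 − j96.9)/(408 − j536)

Z_in ≈ 37.3 + j22.9 Ω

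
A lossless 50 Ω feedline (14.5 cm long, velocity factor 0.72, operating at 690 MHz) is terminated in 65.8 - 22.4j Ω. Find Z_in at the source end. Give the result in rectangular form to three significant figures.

λ = v/f = 0.72·c / 690 MHz = 0.313 m
βl = 2π·l/λ = 2π × 0.463 = 167°
tan(βl) = tan(167°) = -0.235
Z_in = Z_0·(Z_L + jZ_0·tanβl)/(Z_0 + jZ_L·tanβl)
     = 50·(65.8 − j34.2)/(44.7 − j15.5)

Z_in ≈ 77.5 − j11.4 Ω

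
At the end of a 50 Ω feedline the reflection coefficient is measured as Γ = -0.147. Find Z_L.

Z_L = Z_0·(1 + Γ)/(1 − Γ) = 50·(0.853)/(1.15)

Z_L ≈ 37.2 Ω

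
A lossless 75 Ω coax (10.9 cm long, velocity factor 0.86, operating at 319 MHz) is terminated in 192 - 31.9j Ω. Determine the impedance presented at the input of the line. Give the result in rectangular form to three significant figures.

λ = v/f = 0.86·c / 319 MHz = 0.809 m
βl = 2π·l/λ = 2π × 0.135 = 48.5°
tan(βl) = tan(48.5°) = 1.13
Z_in = Z_0·(Z_L + jZ_0·tanβl)/(Z_0 + jZ_L·tanβl)
     = 75·(192 + j52.9)/(111 + j217)

Z_in ≈ 41.4 − j45.1 Ω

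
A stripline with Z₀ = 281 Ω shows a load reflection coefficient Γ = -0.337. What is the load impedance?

Z_L = Z_0·(1 + Γ)/(1 − Γ) = 281·(0.663)/(1.34)

Z_L ≈ 139 Ω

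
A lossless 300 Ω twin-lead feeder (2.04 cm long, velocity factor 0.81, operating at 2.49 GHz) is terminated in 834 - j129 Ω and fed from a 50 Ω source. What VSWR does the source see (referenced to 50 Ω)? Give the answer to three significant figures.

VSWR ≈ 2.77

λ = v/f = 0.81·c / 2.49 GHz = 0.0976 m
βl = 2π·l/λ = 2π × 0.209 = 75.3°
tan(βl) = 3.8
Z_in = Z_0·(Z_L + jZ_0·tanβl)/(Z_0 + jZ_L·tanβl) = 109 − j51.9 Ω
Γ_s = (Z_in − Z_s)/(Z_in + Z_s) = (58.6 − j51.9)/(159 − j51.9), |Γ_s| = 0.469
VSWR = (1 + |Γ_s|)/(1 − |Γ_s|)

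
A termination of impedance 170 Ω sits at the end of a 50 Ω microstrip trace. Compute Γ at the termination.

Γ = (Z_L − Z_0)/(Z_L + Z_0) = (170 − 50)/(170 + 50) = 120/220

Γ = 0.545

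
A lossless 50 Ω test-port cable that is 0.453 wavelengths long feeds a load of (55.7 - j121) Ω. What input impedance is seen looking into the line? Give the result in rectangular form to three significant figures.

Z_in ≈ 330 − j92.5 Ω

βl = 2π × 0.453 = 163°
tan(βl) = tan(163°) = -0.304
Z_in = Z_0·(Z_L + jZ_0·tanβl)/(Z_0 + jZ_L·tanβl)
     = 50·(55.7 − j136)/(13.2 − j16.9)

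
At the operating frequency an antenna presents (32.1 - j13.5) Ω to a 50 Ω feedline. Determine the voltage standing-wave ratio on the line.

VSWR ≈ 1.74

Γ = (Z_L − Z_0)/(Z_L + Z_0) = (-17.9 − j13.5)/(82.1 − j13.5)
|Γ| = 22.4/83.2 = 0.269
VSWR = (1 + |Γ|)/(1 − |Γ|) = 1.27/0.731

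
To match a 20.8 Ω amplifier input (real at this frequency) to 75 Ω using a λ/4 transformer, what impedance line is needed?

Z_qwt ≈ 39.5 Ω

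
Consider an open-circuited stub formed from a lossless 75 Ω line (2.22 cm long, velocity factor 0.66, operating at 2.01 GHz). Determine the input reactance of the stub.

λ = v/f = 0.66·c / 2.01 GHz = 0.0985 m
βl = 2π·l/λ = 2π × 0.225 = 81.1°
tan(βl) = 6.41
For an open-circuited stub, Z_in = −jZ_0·cot(βl) = −jZ_0/tan(βl)

X_in ≈ -11.7 Ω (capacitive)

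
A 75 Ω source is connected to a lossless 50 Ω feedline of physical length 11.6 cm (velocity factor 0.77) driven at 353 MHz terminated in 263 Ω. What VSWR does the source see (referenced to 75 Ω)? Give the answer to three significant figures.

λ = v/f = 0.77·c / 353 MHz = 0.654 m
βl = 2π·l/λ = 2π × 0.177 = 63.8°
tan(βl) = 2.03
Z_in = Z_0·(Z_L + jZ_0·tanβl)/(Z_0 + jZ_L·tanβl) = 11.7 − j23.5 Ω
Γ_s = (Z_in − Z_s)/(Z_in + Z_s) = (-63.3 − j23.5)/(86.7 − j23.5), |Γ_s| = 0.752
VSWR = (1 + |Γ_s|)/(1 − |Γ_s|)

VSWR ≈ 7.05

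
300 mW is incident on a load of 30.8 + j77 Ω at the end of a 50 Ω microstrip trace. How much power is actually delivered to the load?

|Γ| = |(-19.2 + j77)/(80.8 + j77)| = 0.711
|Γ|² = 0.506
P_refl = |Γ|²·P_inc = 152 mW, P_del = (1 − |Γ|²)·P_inc = 148 mW

P_delivered ≈ 148 mW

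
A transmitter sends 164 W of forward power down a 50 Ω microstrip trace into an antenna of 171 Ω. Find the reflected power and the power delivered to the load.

Γ = (171 − 50)/(171 + 50) = 0.548
|Γ|² = 0.3
P_refl = |Γ|²·P_inc = 49.2 W, P_del = (1 − |Γ|²)·P_inc = 115 W

P_reflected ≈ 49.2 W; P_delivered ≈ 115 W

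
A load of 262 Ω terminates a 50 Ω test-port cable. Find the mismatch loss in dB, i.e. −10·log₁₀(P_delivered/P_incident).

Γ = (262 − 50)/(262 + 50) = 0.679
|Γ|² = 0.462, so P_del/P_inc = 1 − |Γ|² = 0.538
ML = −10·log₁₀(1 − |Γ|²)

mismatch loss ≈ 2.69 dB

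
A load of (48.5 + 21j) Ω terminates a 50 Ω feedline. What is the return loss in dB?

Γ = (-1.5 + j21)/(98.5 + j21), |Γ| = 0.209
RL = −20·log₁₀|Γ| = −20·log₁₀(0.209)

RL ≈ 13.6 dB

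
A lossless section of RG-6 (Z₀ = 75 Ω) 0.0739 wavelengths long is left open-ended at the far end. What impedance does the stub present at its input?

Z_in ≈ −j150 Ω

βl = 2π × 0.0739 = 26.6°
tan(βl) = 0.501
For an open-ended stub, Z_in = −jZ_0·cot(βl) = −jZ_0/tan(βl)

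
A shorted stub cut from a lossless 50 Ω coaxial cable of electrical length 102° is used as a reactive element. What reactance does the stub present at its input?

X_in ≈ -235 Ω (capacitive)

tan(βl) = -4.7
For a shorted stub, Z_in = jZ_0·tan(βl)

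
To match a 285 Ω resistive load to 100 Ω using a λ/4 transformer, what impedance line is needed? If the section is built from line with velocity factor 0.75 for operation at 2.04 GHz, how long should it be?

Z_qwt ≈ 169 Ω; length ≈ 2.76 cm

Z_qwt = √(Z_0·R_L) = √(100 × 285) = √28500
λ = 0.75·c/f = 0.11 m, so l = λ/4 = 0.0276 m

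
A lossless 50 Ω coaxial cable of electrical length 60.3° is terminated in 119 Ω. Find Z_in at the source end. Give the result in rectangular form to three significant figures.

Z_in ≈ 26.3 − j22.2 Ω

tan(βl) = tan(60.3°) = 1.75
Z_in = Z_0·(Z_L + jZ_0·tanβl)/(Z_0 + jZ_L·tanβl)
     = 50·(119 + j87.7)/(50 + j209)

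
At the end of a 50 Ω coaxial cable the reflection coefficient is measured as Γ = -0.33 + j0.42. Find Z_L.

Z_L ≈ 18.4 + j21.6 Ω

Z_L = Z_0·(1 + Γ)/(1 − Γ) = 50·(0.67 + j0.42)/(1.33 − j0.42)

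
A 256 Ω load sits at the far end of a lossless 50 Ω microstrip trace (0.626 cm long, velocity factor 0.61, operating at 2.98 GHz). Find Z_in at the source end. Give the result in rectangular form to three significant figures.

λ = v/f = 0.61·c / 2.98 GHz = 0.0614 m
βl = 2π·l/λ = 2π × 0.102 = 36.7°
tan(βl) = tan(36.7°) = 0.745
Z_in = Z_0·(Z_L + jZ_0·tanβl)/(Z_0 + jZ_L·tanβl)
     = 50·(256 + j37.3)/(50 + j191)

Z_in ≈ 25.6 − j60.4 Ω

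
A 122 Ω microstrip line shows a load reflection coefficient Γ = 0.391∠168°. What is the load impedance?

Z_L = Z_0·(1 + Γ)/(1 − Γ) = 122·(0.618 + j0.0813)/(1.38 − j0.0813)

Z_L ≈ 53.9 + j10.3 Ω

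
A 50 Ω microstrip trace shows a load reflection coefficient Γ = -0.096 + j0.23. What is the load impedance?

Z_L ≈ 37.4 + j18.3 Ω

Z_L = Z_0·(1 + Γ)/(1 − Γ) = 50·(0.904 + j0.23)/(1.1 − j0.23)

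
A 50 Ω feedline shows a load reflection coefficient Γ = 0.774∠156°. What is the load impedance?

Z_L = Z_0·(1 + Γ)/(1 − Γ) = 50·(0.293 + j0.315)/(1.71 − j0.315)

Z_L ≈ 6.65 + j10.4 Ω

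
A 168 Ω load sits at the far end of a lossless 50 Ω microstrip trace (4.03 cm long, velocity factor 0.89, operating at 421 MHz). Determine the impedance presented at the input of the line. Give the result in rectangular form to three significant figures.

λ = v/f = 0.89·c / 421 MHz = 0.634 m
βl = 2π·l/λ = 2π × 0.0635 = 22.9°
tan(βl) = tan(22.9°) = 0.422
Z_in = Z_0·(Z_L + jZ_0·tanβl)/(Z_0 + jZ_L·tanβl)
     = 50·(168 + j21.1)/(50 + j70.9)

Z_in ≈ 65.8 − j72.1 Ω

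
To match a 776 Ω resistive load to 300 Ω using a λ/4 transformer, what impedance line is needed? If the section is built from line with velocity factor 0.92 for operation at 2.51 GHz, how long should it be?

Z_qwt ≈ 482 Ω; length ≈ 2.75 cm

Z_qwt = √(Z_0·R_L) = √(300 × 776) = √232800
λ = 0.92·c/f = 0.11 m, so l = λ/4 = 0.0275 m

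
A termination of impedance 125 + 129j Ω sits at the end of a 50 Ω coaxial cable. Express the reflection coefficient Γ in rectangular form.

Γ ≈ 0.63 + j0.273

Γ = (Z_L − Z_0)/(Z_L + Z_0) = (75 + j129)/(175 + j129)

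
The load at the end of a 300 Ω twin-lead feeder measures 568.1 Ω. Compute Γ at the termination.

Γ = (Z_L − Z_0)/(Z_L + Z_0) = (568.1 − 300)/(568.1 + 300) = 268.1/868.1

Γ = 0.309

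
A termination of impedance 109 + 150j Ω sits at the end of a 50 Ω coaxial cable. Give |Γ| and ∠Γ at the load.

Γ ≈ 0.737 ∠ 25.2°

Γ = (Z_L − Z_0)/(Z_L + Z_0) = (59 + j150)/(159 + j150)
|Γ| = 161/219 = 0.737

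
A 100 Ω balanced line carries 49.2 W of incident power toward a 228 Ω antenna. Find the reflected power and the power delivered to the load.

P_reflected ≈ 7.49 W; P_delivered ≈ 41.7 W

Γ = (228 − 100)/(228 + 100) = 0.39
|Γ|² = 0.152
P_refl = |Γ|²·P_inc = 7.49 W, P_del = (1 − |Γ|²)·P_inc = 41.7 W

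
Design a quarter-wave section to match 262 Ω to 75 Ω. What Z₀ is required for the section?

Z_qwt = √(Z_0·R_L) = √(75 × 262) = √19650

Z_qwt ≈ 140 Ω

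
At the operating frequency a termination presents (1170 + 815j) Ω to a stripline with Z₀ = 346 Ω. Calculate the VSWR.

VSWR ≈ 5.12

Γ = (Z_L − Z_0)/(Z_L + Z_0) = (824 + j815)/(1516 + j815)
|Γ| = 1160/1720 = 0.673
VSWR = (1 + |Γ|)/(1 − |Γ|) = 1.67/0.327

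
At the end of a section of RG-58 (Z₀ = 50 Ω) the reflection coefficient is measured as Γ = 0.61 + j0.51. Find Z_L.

Z_L = Z_0·(1 + Γ)/(1 − Γ) = 50·(1.61 + j0.51)/(0.39 − j0.51)

Z_L ≈ 44.6 + j124 Ω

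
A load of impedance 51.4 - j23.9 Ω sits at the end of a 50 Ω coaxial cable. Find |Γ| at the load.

Γ = (Z_L − Z_0)/(Z_L + Z_0) = (1.4 − j23.9)/(101.4 − j23.9)
|Γ| = 23.9/104

|Γ| ≈ 0.23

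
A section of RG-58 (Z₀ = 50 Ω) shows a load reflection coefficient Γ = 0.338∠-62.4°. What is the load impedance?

Z_L = Z_0·(1 + Γ)/(1 − Γ) = 50·(1.16 − j0.3)/(0.843 + j0.3)

Z_L ≈ 55.3 − j37.4 Ω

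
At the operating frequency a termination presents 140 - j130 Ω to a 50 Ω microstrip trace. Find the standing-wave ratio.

Γ = (Z_L − Z_0)/(Z_L + Z_0) = (90 − j130)/(190 − j130)
|Γ| = 158/230 = 0.687
VSWR = (1 + |Γ|)/(1 − |Γ|) = 1.69/0.313

VSWR ≈ 5.39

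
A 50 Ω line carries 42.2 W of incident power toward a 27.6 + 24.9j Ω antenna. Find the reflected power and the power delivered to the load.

|Γ| = |(-22.4 + j24.9)/(77.6 + j24.9)| = 0.411
|Γ|² = 0.169
P_refl = |Γ|²·P_inc = 7.13 W, P_del = (1 − |Γ|²)·P_inc = 35.1 W

P_reflected ≈ 7.13 W; P_delivered ≈ 35.1 W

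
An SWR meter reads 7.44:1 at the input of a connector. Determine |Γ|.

|Γ| ≈ 0.763

|Γ| = (S − 1)/(S + 1) = (7.44 − 1)/(7.44 + 1) = 6.44/8.44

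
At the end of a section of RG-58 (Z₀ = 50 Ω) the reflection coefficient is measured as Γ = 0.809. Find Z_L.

Z_L ≈ 474 Ω

Z_L = Z_0·(1 + Γ)/(1 − Γ) = 50·(1.81)/(0.191)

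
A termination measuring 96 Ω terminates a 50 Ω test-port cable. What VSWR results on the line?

Γ = (96 − 50)/(96 + 50) = 0.315
VSWR = (1 + 0.315)/(1 − 0.315)

VSWR ≈ 1.92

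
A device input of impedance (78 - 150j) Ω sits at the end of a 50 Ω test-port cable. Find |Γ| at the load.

|Γ| ≈ 0.774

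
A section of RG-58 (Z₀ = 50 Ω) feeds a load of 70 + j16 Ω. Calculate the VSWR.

VSWR ≈ 1.54

Γ = (Z_L − Z_0)/(Z_L + Z_0) = (20 + j16)/(120 + j16)
|Γ| = 25.6/121 = 0.212
VSWR = (1 + |Γ|)/(1 − |Γ|) = 1.21/0.788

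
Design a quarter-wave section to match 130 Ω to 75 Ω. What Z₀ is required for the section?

Z_qwt ≈ 98.7 Ω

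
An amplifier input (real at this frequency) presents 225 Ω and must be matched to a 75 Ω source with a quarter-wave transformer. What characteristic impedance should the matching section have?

Z_qwt ≈ 130 Ω

Z_qwt = √(Z_0·R_L) = √(75 × 225) = √16880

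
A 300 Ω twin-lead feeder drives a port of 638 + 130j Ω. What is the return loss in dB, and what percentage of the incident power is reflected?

Γ = (338 + j130)/(938 + j130), |Γ| = 0.382
RL = −20·log₁₀(0.382) = 8.35 dB
P_refl/P_inc = |Γ|² = 0.146

RL ≈ 8.35 dB; 14.6% of incident power reflected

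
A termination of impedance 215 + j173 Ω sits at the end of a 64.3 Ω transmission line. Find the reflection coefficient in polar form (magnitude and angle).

Γ ≈ 0.698 ∠ 17.2°

Γ = (Z_L − Z_0)/(Z_L + Z_0) = (150.7 + j173)/(279.3 + j173)
|Γ| = 229/329 = 0.698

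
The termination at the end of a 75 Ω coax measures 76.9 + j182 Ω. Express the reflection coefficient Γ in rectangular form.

Γ ≈ 0.595 + j0.486

Γ = (Z_L − Z_0)/(Z_L + Z_0) = (1.9 + j182)/(151.9 + j182)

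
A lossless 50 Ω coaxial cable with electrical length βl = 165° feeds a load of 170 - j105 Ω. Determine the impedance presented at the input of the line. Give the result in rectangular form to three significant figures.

Z_in ≈ 178 + j101 Ω

tan(βl) = tan(165°) = -0.268
Z_in = Z_0·(Z_L + jZ_0·tanβl)/(Z_0 + jZ_L·tanβl)
     = 50·(170 − j118)/(21.9 − j45.6)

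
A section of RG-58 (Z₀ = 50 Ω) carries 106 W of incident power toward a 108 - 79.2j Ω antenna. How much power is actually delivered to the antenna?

|Γ| = |(58 − j79.2)/(158 − j79.2)| = 0.555
|Γ|² = 0.309
P_refl = |Γ|²·P_inc = 32.7 W, P_del = (1 − |Γ|²)·P_inc = 73.3 W

P_delivered ≈ 73.3 W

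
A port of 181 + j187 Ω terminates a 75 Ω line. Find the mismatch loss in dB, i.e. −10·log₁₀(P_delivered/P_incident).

Γ = (106 + j187)/(256 + j187), |Γ| = 0.678
|Γ|² = 0.46, so P_del/P_inc = 1 − |Γ|² = 0.54
ML = −10·log₁₀(1 − |Γ|²)

mismatch loss ≈ 2.67 dB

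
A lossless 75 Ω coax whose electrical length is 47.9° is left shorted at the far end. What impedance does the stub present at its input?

tan(βl) = 1.11
For a shorted stub, Z_in = jZ_0·tan(βl)

Z_in ≈ +j83 Ω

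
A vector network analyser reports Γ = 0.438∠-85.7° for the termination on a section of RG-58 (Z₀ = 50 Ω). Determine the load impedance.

Z_L ≈ 35.9 − j38.8 Ω

Z_L = Z_0·(1 + Γ)/(1 − Γ) = 50·(1.03 − j0.437)/(0.967 + j0.437)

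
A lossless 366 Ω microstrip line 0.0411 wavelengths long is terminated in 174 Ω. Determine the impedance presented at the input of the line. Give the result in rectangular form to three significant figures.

βl = 2π × 0.0411 = 14.8°
tan(βl) = tan(14.8°) = 0.264
Z_in = Z_0·(Z_L + jZ_0·tanβl)/(Z_0 + jZ_L·tanβl)
     = 366·(174 + j96.7)/(366 + j46)

Z_in ≈ 183 + j73.7 Ω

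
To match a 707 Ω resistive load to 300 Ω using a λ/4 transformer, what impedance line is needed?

Z_qwt ≈ 461 Ω

Z_qwt = √(Z_0·R_L) = √(300 × 707) = √212100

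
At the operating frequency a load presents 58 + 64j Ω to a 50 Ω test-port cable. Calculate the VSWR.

Γ = (Z_L − Z_0)/(Z_L + Z_0) = (8 + j64)/(108 + j64)
|Γ| = 64.5/126 = 0.514
VSWR = (1 + |Γ|)/(1 − |Γ|) = 1.51/0.486

VSWR ≈ 3.11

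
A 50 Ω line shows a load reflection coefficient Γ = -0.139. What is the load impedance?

Z_L = Z_0·(1 + Γ)/(1 − Γ) = 50·(0.861)/(1.14)

Z_L ≈ 37.8 Ω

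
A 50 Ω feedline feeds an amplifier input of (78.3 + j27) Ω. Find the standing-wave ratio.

VSWR ≈ 1.85

Γ = (Z_L − Z_0)/(Z_L + Z_0) = (28.3 + j27)/(128.3 + j27)
|Γ| = 39.1/131 = 0.298
VSWR = (1 + |Γ|)/(1 − |Γ|) = 1.3/0.702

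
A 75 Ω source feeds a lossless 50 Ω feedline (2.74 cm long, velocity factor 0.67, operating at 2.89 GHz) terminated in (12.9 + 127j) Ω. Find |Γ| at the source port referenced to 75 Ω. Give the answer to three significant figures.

λ = v/f = 0.67·c / 2.89 GHz = 0.0696 m
βl = 2π·l/λ = 2π × 0.394 = 142°
tan(βl) = -0.786
Z_in = Z_0·(Z_L + jZ_0·tanβl)/(Z_0 + jZ_L·tanβl) = 2.31 + j29.4 Ω
Γ_s = (Z_in − Z_s)/(Z_in + Z_s) = (-72.7 + j29.4)/(77.3 + j29.4), |Γ_s| = 0.948

|Γ| ≈ 0.948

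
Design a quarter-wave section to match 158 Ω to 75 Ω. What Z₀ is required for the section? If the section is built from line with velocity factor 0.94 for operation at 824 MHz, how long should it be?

Z_qwt = √(Z_0·R_L) = √(75 × 158) = √11850
λ = 0.94·c/f = 0.342 m, so l = λ/4 = 0.0856 m

Z_qwt ≈ 109 Ω; length ≈ 8.56 cm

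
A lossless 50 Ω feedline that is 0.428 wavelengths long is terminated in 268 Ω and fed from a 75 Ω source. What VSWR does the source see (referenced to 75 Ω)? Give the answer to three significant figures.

βl = 2π × 0.428 = 154°
tan(βl) = -0.486
Z_in = Z_0·(Z_L + jZ_0·tanβl)/(Z_0 + jZ_L·tanβl) = 42.6 + j86.5 Ω
Γ_s = (Z_in − Z_s)/(Z_in + Z_s) = (-32.4 + j86.5)/(118 + j86.5), |Γ_s| = 0.633
VSWR = (1 + |Γ_s|)/(1 − |Γ_s|)

VSWR ≈ 4.45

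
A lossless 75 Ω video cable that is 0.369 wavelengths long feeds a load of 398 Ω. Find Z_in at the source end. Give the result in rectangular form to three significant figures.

βl = 2π × 0.369 = 133°
tan(βl) = tan(133°) = -1.08
Z_in = Z_0·(Z_L + jZ_0·tanβl)/(Z_0 + jZ_L·tanβl)
     = 75·(398 − j80.9)/(75 − j429)

Z_in ≈ 25.5 + j65.1 Ω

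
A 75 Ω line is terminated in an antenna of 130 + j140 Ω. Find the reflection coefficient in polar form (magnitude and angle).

Γ ≈ 0.606 ∠ 34.2°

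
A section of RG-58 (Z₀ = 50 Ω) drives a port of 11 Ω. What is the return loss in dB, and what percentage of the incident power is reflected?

Γ = (11 − 50)/(11 + 50) = -0.639
RL = −20·log₁₀(0.639) = 3.89 dB
P_refl/P_inc = |Γ|² = 0.409

RL ≈ 3.89 dB; 40.9% of incident power reflected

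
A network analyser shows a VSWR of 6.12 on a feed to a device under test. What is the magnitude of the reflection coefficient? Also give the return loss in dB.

|Γ| ≈ 0.719; return loss ≈ 2.86 dB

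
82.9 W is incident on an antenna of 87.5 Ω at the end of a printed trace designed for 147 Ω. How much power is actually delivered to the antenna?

P_delivered ≈ 77.6 W

Γ = (87.5 − 147)/(87.5 + 147) = -0.254
|Γ|² = 0.0644
P_refl = |Γ|²·P_inc = 5.34 W, P_del = (1 − |Γ|²)·P_inc = 77.6 W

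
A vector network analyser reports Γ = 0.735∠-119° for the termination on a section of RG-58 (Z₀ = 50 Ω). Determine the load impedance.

Z_L ≈ 10.2 − j28.5 Ω

Z_L = Z_0·(1 + Γ)/(1 − Γ) = 50·(0.644 − j0.643)/(1.36 + j0.643)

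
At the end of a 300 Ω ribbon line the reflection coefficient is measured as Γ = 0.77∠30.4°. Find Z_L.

Z_L ≈ 462 + j883 Ω

Z_L = Z_0·(1 + Γ)/(1 − Γ) = 300·(1.66 + j0.39)/(0.336 − j0.39)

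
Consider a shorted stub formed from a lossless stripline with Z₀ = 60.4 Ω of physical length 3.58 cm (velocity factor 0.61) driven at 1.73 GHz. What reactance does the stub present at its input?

X_in ≈ -97.3 Ω (capacitive)

λ = v/f = 0.61·c / 1.73 GHz = 0.106 m
βl = 2π·l/λ = 2π × 0.338 = 122°
tan(βl) = -1.61
For a shorted stub, Z_in = jZ_0·tan(βl)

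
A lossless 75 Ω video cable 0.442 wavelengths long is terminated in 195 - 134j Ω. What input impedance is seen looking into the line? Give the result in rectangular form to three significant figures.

Z_in ≈ 206 + j131 Ω

βl = 2π × 0.442 = 159°
tan(βl) = tan(159°) = -0.381
Z_in = Z_0·(Z_L + jZ_0·tanβl)/(Z_0 + jZ_L·tanβl)
     = 75·(195 − j163)/(23.9 − j74.4)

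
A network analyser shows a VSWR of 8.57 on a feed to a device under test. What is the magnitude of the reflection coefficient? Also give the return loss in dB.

|Γ| ≈ 0.791; return loss ≈ 2.04 dB

|Γ| = (S − 1)/(S + 1) = (8.57 − 1)/(8.57 + 1) = 7.57/9.57
RL = −20·log₁₀|Γ| = −20·log₁₀(0.791)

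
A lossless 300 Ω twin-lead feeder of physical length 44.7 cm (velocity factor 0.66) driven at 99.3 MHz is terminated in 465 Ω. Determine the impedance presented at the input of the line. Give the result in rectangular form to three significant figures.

Z_in ≈ 197 − j28.4 Ω

λ = v/f = 0.66·c / 99.3 MHz = 1.99 m
βl = 2π·l/λ = 2π × 0.224 = 80.7°
tan(βl) = tan(80.7°) = 6.11
Z_in = Z_0·(Z_L + jZ_0·tanβl)/(Z_0 + jZ_L·tanβl)
     = 300·(465 + j1830)/(300 + j2840)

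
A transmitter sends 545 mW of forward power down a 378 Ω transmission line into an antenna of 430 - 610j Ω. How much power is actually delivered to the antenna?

P_delivered ≈ 346 mW

|Γ| = |(52 − j610)/(808 − j610)| = 0.605
|Γ|² = 0.366
P_refl = |Γ|²·P_inc = 199 mW, P_del = (1 − |Γ|²)·P_inc = 346 mW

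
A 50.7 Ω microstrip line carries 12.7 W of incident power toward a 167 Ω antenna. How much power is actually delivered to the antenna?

Γ = (167 − 50.7)/(167 + 50.7) = 0.534
|Γ|² = 0.285
P_refl = |Γ|²·P_inc = 3.62 W, P_del = (1 − |Γ|²)·P_inc = 9.08 W

P_delivered ≈ 9.08 W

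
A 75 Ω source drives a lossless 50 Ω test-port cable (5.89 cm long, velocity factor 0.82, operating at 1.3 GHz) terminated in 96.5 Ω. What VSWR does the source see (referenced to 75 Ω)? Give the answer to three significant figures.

VSWR ≈ 2.7

λ = v/f = 0.82·c / 1.3 GHz = 0.189 m
βl = 2π·l/λ = 2π × 0.311 = 112°
tan(βl) = -2.47
Z_in = Z_0·(Z_L + jZ_0·tanβl)/(Z_0 + jZ_L·tanβl) = 28.9 + j14.2 Ω
Γ_s = (Z_in − Z_s)/(Z_in + Z_s) = (-46.1 + j14.2)/(104 + j14.2), |Γ_s| = 0.46
VSWR = (1 + |Γ_s|)/(1 − |Γ_s|)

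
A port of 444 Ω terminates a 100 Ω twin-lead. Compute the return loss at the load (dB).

Γ = (444 − 100)/(444 + 100) = 0.632
RL = −20·log₁₀|Γ| = −20·log₁₀(0.632)

RL ≈ 3.98 dB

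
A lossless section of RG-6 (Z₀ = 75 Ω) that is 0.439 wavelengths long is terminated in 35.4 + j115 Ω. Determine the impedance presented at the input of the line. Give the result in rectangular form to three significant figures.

βl = 2π × 0.439 = 158°
tan(βl) = tan(158°) = -0.403
Z_in = Z_0·(Z_L + jZ_0·tanβl)/(Z_0 + jZ_L·tanβl)
     = 75·(35.4 + j84.8)/(121 − j14.3)

Z_in ≈ 15.5 + j54.2 Ω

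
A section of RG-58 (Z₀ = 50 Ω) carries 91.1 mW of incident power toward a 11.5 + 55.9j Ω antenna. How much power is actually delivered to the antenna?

|Γ| = |(-38.5 + j55.9)/(61.5 + j55.9)| = 0.817
|Γ|² = 0.667
P_refl = |Γ|²·P_inc = 60.8 mW, P_del = (1 − |Γ|²)·P_inc = 30.3 mW

P_delivered ≈ 30.3 mW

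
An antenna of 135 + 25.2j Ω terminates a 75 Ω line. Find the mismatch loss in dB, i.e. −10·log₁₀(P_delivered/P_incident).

Γ = (60 + j25.2)/(210 + j25.2), |Γ| = 0.308
|Γ|² = 0.0947, so P_del/P_inc = 1 − |Γ|² = 0.905
ML = −10·log₁₀(1 − |Γ|²)

mismatch loss ≈ 0.432 dB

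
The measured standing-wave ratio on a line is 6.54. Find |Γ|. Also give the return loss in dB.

|Γ| ≈ 0.735; return loss ≈ 2.68 dB

|Γ| = (S − 1)/(S + 1) = (6.54 − 1)/(6.54 + 1) = 5.54/7.54
RL = −20·log₁₀|Γ| = −20·log₁₀(0.735)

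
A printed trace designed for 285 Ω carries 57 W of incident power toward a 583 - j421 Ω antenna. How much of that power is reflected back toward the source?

P_reflected ≈ 16.3 W

|Γ| = |(298 − j421)/(868 − j421)| = 0.535
|Γ|² = 0.286
P_refl = |Γ|²·P_inc = 16.3 W, P_del = (1 − |Γ|²)·P_inc = 40.7 W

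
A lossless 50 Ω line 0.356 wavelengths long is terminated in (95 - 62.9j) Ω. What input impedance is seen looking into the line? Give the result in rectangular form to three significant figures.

Z_in ≈ 40.1 + j49.3 Ω

βl = 2π × 0.356 = 128°
tan(βl) = tan(128°) = -1.27
Z_in = Z_0·(Z_L + jZ_0·tanβl)/(Z_0 + jZ_L·tanβl)
     = 50·(95 − j127)/(-30 − j121)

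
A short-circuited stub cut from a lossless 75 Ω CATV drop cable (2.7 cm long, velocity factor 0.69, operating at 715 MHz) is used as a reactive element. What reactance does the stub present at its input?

X_in ≈ 49.8 Ω (inductive)

λ = v/f = 0.69·c / 715 MHz = 0.29 m
βl = 2π·l/λ = 2π × 0.0933 = 33.6°
tan(βl) = 0.664
For a short-circuited stub, Z_in = jZ_0·tan(βl)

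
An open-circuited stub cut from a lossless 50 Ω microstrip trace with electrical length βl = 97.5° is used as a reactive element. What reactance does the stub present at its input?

X_in ≈ 6.58 Ω (inductive)

tan(βl) = -7.6
For an open-circuited stub, Z_in = −jZ_0·cot(βl) = −jZ_0/tan(βl)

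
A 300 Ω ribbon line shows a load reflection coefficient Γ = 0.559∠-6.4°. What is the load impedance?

Z_L = Z_0·(1 + Γ)/(1 − Γ) = 300·(1.56 − j0.0623)/(0.444 + j0.0623)

Z_L ≈ 1020 − j186 Ω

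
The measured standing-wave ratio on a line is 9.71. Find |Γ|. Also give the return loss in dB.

|Γ| = (S − 1)/(S + 1) = (9.71 − 1)/(9.71 + 1) = 8.71/10.7
RL = −20·log₁₀|Γ| = −20·log₁₀(0.813)

|Γ| ≈ 0.813; return loss ≈ 1.8 dB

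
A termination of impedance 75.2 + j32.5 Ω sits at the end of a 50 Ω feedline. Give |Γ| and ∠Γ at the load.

Γ = (Z_L − Z_0)/(Z_L + Z_0) = (25.2 + j32.5)/(125.2 + j32.5)
|Γ| = 41.1/129 = 0.318

Γ ≈ 0.318 ∠ 37.7°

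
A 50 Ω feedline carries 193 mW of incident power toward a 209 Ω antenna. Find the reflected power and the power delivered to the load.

Γ = (209 − 50)/(209 + 50) = 0.614
|Γ|² = 0.377
P_refl = |Γ|²·P_inc = 72.7 mW, P_del = (1 − |Γ|²)·P_inc = 120 mW

P_reflected ≈ 72.7 mW; P_delivered ≈ 120 mW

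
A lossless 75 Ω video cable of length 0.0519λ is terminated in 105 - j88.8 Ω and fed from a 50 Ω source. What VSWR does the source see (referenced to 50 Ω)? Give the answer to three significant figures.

βl = 2π × 0.0519 = 18.7°
tan(βl) = 0.338
Z_in = Z_0·(Z_L + jZ_0·tanβl)/(Z_0 + jZ_L·tanβl) = 53.5 − j63.4 Ω
Γ_s = (Z_in − Z_s)/(Z_in + Z_s) = (3.54 − j63.4)/(104 − j63.4), |Γ_s| = 0.523
VSWR = (1 + |Γ_s|)/(1 − |Γ_s|)

VSWR ≈ 3.19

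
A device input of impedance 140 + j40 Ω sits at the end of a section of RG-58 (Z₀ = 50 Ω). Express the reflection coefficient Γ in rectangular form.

Γ = (Z_L − Z_0)/(Z_L + Z_0) = (90 + j40)/(190 + j40)

Γ ≈ 0.496 + j0.106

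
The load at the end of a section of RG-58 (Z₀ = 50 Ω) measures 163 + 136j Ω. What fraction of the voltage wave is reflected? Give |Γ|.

|Γ| ≈ 0.7

Γ = (Z_L − Z_0)/(Z_L + Z_0) = (113 + j136)/(213 + j136)
|Γ| = 177/253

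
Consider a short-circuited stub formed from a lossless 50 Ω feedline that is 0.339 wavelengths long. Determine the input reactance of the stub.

βl = 2π × 0.339 = 122°
tan(βl) = -1.6
For a short-circuited stub, Z_in = jZ_0·tan(βl)

X_in ≈ -79.9 Ω (capacitive)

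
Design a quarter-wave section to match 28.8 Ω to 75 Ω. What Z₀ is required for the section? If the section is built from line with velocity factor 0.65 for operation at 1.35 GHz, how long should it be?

Z_qwt = √(Z_0·R_L) = √(75 × 28.8) = √2160
λ = 0.65·c/f = 0.144 m, so l = λ/4 = 0.0361 m

Z_qwt ≈ 46.5 Ω; length ≈ 3.61 cm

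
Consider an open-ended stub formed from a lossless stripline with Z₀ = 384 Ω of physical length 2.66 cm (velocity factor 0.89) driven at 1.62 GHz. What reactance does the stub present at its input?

λ = v/f = 0.89·c / 1.62 GHz = 0.165 m
βl = 2π·l/λ = 2π × 0.161 = 58.1°
tan(βl) = 1.61
For an open-ended stub, Z_in = −jZ_0·cot(βl) = −jZ_0/tan(βl)

X_in ≈ -239 Ω (capacitive)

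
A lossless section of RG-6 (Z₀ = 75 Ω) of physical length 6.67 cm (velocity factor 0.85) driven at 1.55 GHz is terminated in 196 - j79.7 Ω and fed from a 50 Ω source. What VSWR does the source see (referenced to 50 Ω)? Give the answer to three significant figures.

VSWR ≈ 4.2

λ = v/f = 0.85·c / 1.55 GHz = 0.165 m
βl = 2π·l/λ = 2π × 0.405 = 146°
tan(βl) = -0.676
Z_in = Z_0·(Z_L + jZ_0·tanβl)/(Z_0 + jZ_L·tanβl) = 89.3 + j96.7 Ω
Γ_s = (Z_in − Z_s)/(Z_in + Z_s) = (39.3 + j96.7)/(139 + j96.7), |Γ_s| = 0.616
VSWR = (1 + |Γ_s|)/(1 − |Γ_s|)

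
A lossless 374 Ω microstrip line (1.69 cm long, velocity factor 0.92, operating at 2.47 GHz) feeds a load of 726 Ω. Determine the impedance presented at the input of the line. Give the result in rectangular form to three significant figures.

Z_in ≈ 256 − j173 Ω

λ = v/f = 0.92·c / 2.47 GHz = 0.112 m
βl = 2π·l/λ = 2π × 0.151 = 54.4°
tan(βl) = tan(54.4°) = 1.4
Z_in = Z_0·(Z_L + jZ_0·tanβl)/(Z_0 + jZ_L·tanβl)
     = 374·(726 + j523)/(374 + j1020)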